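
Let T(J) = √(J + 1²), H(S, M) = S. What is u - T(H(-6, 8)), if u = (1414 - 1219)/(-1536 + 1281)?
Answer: -13/17 - I*√5 ≈ -0.76471 - 2.2361*I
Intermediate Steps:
T(J) = √(1 + J) (T(J) = √(J + 1) = √(1 + J))
u = -13/17 (u = 195/(-255) = 195*(-1/255) = -13/17 ≈ -0.76471)
u - T(H(-6, 8)) = -13/17 - √(1 - 6) = -13/17 - √(-5) = -13/17 - I*√5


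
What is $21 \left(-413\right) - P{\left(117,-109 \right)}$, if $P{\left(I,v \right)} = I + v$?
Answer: $-8681$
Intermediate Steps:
$21 \left(-413\right) - P{\left(117,-109 \right)} = 21 \left(-413\right) - \left(117 - 109\right) = -8673 - 8 = -8681$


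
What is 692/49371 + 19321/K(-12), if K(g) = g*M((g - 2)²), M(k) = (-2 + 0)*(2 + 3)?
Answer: 317993377/1974840 ≈ 161.02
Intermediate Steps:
M(k) = -10 (M(k) = -2*5 = -10)
K(g) = -10*g (K(g) = g*(-10) = -10*g)
692/49371 + 19321/K(-12) = 692/49371 + 19321/((-10*(-12))) = 692*(1/49371) + 19321/120 = 692/49371 + 19321*(1/120) = 692/49371 + 19321/120 = 317993377/1974840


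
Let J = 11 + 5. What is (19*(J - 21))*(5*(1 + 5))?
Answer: -2850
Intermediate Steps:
J = 16
(19*(J - 21))*(5*(1 + 5)) = (19*(16 - 21))*(5*(1 + 5)) = (19*(-5))*(5*6) = -95*30 = -2850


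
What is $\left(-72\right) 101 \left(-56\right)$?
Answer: $407232$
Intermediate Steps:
$\left(-72\right) 101 \left(-56\right) = \left(-7272\right) \left(-56\right) = 407232$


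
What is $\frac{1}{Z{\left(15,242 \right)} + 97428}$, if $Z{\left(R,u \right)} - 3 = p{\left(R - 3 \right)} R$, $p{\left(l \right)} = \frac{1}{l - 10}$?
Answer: $\frac{2}{194877} \approx 1.0263 \cdot 10^{-5}$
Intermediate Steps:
$p{\left(l \right)} = \frac{1}{-10 + l}$
$Z{\left(R,u \right)} = 3 + \frac{R}{-13 + R}$ ($Z{\left(R,u \right)} = 3 + \frac{R}{-10 + \left(R - 3\right)} = 3 + \frac{R}{-10 + \left(-3 + R\right)} = 3 + \frac{R}{-13 + R}$)
$\frac{1}{Z{\left(15,242 \right)} + 97428} = \frac{1}{\frac{-39 + 4 \cdot 15}{-13 + 15} + 97428} = \frac{1}{\frac{-39 + 60}{2} + 97428} = \frac{1}{\frac{1}{2} \cdot 21 + 97428} = \frac{1}{\frac{21}{2} + 97428} = \frac{1}{\frac{194877}{2}} = \frac{2}{194877}$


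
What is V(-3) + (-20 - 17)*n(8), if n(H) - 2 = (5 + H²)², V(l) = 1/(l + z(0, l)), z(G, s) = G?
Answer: -528694/3 ≈ -1.7623e+5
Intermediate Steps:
V(l) = 1/l (V(l) = 1/(l + 0) = 1/l)
n(H) = 2 + (5 + H²)²
V(-3) + (-20 - 17)*n(8) = 1/(-3) + (-20 - 17)*(2 + (5 + 8²)²) = -⅓ - 37*(2 + (5 + 64)²) = -⅓ - 37*(2 + 69²) = -⅓ - 37*(2 + 4761) = -⅓ - 37*4763 = -⅓ - 176231 = -528694/3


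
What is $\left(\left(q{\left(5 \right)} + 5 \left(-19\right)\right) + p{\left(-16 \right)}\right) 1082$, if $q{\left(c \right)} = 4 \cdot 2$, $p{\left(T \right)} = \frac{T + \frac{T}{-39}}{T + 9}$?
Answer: $- \frac{25040726}{273} \approx -91724.0$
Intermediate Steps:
$p{\left(T \right)} = \frac{38 T}{39 \left(9 + T\right)}$ ($p{\left(T \right)} = \frac{T + T \left(- \frac{1}{39}\right)}{9 + T} = \frac{T - \frac{T}{39}}{9 + T} = \frac{\frac{38}{39} T}{9 + T} = \frac{38 T}{39 \left(9 + T\right)}$)
$q{\left(c \right)} = 8$
$\left(\left(q{\left(5 \right)} + 5 \left(-19\right)\right) + p{\left(-16 \right)}\right) 1082 = \left(\left(8 + 5 \left(-19\right)\right) + \frac{38}{39} \left(-16\right) \frac{1}{9 - 16}\right) 1082 = \left(\left(8 - 95\right) + \frac{38}{39} \left(-16\right) \frac{1}{-7}\right) 1082 = \left(-87 + \frac{38}{39} \left(-16\right) \left(- \frac{1}{7}\right)\right) 1082 = \left(-87 + \frac{608}{273}\right) 1082 = \left(- \frac{23143}{273}\right) 1082 = - \frac{25040726}{273}$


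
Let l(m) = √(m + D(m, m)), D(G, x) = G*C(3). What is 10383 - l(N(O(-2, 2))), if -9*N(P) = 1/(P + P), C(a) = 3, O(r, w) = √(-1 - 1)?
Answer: 10383 - 2^(¼)*√I/3 ≈ 10383.0 - 0.2803*I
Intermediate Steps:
O(r, w) = I*√2 (O(r, w) = √(-2) = I*√2)
N(P) = -1/(18*P) (N(P) = -1/(9*(P + P)) = -1/(2*P)/9 = -1/(18*P))
D(G, x) = 3*G (D(G, x) = G*3 = 3*G)
l(m) = 2*√m (l(m) = √(m + 3*m) = √(4*m) = 2*√m)
10383 - l(N(O(-2, 2))) = 10383 - 2*√(-(-I*√2/2)/18) = 10383 - 2*√(-(-1)*I*√2/36) = 10383 - 2*√(I*√2/36) = 10383 - 2*2^(¼)*√I/6 = 10383 - 2^(¼)*√I/3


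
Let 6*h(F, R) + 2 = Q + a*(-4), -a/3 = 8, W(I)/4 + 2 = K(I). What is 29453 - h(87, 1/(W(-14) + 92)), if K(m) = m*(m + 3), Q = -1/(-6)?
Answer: 1059743/36 ≈ 29437.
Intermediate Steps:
Q = 1/6 (Q = -1*(-1/6) = 1/6 ≈ 0.16667)
K(m) = m*(3 + m)
W(I) = -8 + 4*I*(3 + I) (W(I) = -8 + 4*(I*(3 + I)) = -8 + 4*I*(3 + I))
a = -24 (a = -3*8 = -24)
h(F, R) = 565/36 (h(F, R) = -1/3 + (1/6 - 24*(-4))/6 = -1/3 + (1/6 + 96)/6 = -1/3 + (1/6)*(577/6) = -1/3 + 577/36 = 565/36)
29453 - h(87, 1/(W(-14) + 92)) = 29453 - 1*565/36 = 29453 - 565/36 = 1059743/36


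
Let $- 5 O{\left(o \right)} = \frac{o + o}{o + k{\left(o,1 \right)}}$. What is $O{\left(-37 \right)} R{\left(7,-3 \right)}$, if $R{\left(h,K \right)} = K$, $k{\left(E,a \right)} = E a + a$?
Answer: $\frac{222}{365} \approx 0.60822$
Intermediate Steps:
$k{\left(E,a \right)} = a + E a$
$O{\left(o \right)} = - \frac{2 o}{5 \left(1 + 2 o\right)}$ ($O{\left(o \right)} = - \frac{\left(o + o\right) \frac{1}{o + 1 \left(1 + o\right)}}{5} = - \frac{2 o \frac{1}{o + \left(1 + o\right)}}{5} = - \frac{2 o \frac{1}{1 + 2 o}}{5} = - \frac{2 o}{5 \left(1 + 2 o\right)}$)
$O{\left(-37 \right)} R{\left(7,-3 \right)} = \left(-2\right) \left(-37\right) \frac{1}{5 + 10 \left(-37\right)} \left(-3\right) = \left(-2\right) \left(-37\right) \frac{1}{5 - 370} \left(-3\right) = \left(-2\right) \left(-37\right) \frac{1}{-365} \left(-3\right) = \left(-2\right) \left(-37\right) \left(- \frac{1}{365}\right) \left(-3\right) = \left(- \frac{74}{365}\right) \left(-3\right) = \frac{222}{365}$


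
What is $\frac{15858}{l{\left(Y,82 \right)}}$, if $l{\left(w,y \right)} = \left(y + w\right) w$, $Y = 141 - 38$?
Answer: $\frac{15858}{19055} \approx 0.83222$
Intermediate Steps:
$Y = 103$ ($Y = 141 - 38 = 103$)
$l{\left(w,y \right)} = w \left(w + y\right)$ ($l{\left(w,y \right)} = \left(w + y\right) w = w \left(w + y\right)$)
$\frac{15858}{l{\left(Y,82 \right)}} = \frac{15858}{103 \left(103 + 82\right)} = \frac{15858}{103 \cdot 185} = \frac{15858}{19055}$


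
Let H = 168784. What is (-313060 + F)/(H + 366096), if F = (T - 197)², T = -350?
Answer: -13851/534880 ≈ -0.025896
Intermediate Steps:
F = 299209 (F = (-350 - 197)² = (-547)² = 299209)
(-313060 + F)/(H + 366096) = (-313060 + 299209)/(168784 + 366096) = -13851/534880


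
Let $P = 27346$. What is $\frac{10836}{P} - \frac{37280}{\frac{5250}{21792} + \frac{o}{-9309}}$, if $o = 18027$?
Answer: $\frac{522254841676234}{23753186809} \approx 21987.0$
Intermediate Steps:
$\frac{10836}{P} - \frac{37280}{\frac{5250}{21792} + \frac{o}{-9309}} = \frac{10836}{27346} - \frac{37280}{\frac{5250}{21792} + \frac{18027}{-9309}} = 10836 \cdot \frac{1}{27346} - \frac{37280}{5250 \cdot \frac{1}{21792} + 18027 \left(- \frac{1}{9309}\right)} = \frac{5418}{13673} - \frac{37280}{\frac{875}{3632} - \frac{6009}{3103}} = \frac{5418}{13673} - \frac{37280}{- \frac{19109563}{11270096}} = \frac{5418}{13673} - - \frac{420149178880}{19109563} = \frac{5418}{13673} + \frac{420149178880}{19109563} = \frac{522254841676234}{23753186809}$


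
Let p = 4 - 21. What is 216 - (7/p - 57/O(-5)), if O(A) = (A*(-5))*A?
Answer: 458906/2125 ≈ 215.96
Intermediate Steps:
p = -17
O(A) = -5*A² (O(A) = (-5*A)*A = -5*A²)
216 - (7/p - 57/O(-5)) = 216 - (7/(-17) - 57/((-5*(-5)²))) = 216 - (7*(-1/17) - 57/((-5*25))) = 216 - (-7/17 - 57/(-125)) = 216 - (-7/17 - 57*(-1/125)) = 216 - (-7/17 + 57/125) = 216 - 1*94/2125 = 216 - 94/2125 = 458906/2125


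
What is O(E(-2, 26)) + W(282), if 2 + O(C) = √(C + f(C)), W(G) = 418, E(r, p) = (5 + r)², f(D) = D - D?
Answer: 419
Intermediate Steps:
f(D) = 0
O(C) = -2 + √C (O(C) = -2 + √(C + 0) = -2 + √C)
O(E(-2, 26)) + W(282) = (-2 + √((5 - 2)²)) + 418 = (-2 + √(3²)) + 418 = (-2 + √9) + 418 = (-2 + 3) + 418 = 1 + 418 = 419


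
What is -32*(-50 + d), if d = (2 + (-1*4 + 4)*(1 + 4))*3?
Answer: 1408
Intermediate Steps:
d = 6 (d = (2 + (-4 + 4)*5)*3 = (2 + 0*5)*3 = (2 + 0)*3 = 2*3 = 6)
-32*(-50 + d) = -32*(-50 + 6) = -32*(-44) = 1408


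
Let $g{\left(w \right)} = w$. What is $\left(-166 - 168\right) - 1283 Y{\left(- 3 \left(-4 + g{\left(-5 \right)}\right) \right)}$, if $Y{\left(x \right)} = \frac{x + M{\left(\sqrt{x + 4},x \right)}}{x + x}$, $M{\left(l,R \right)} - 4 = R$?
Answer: $- \frac{46225}{27} \approx -1712.0$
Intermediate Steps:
$M{\left(l,R \right)} = 4 + R$
$Y{\left(x \right)} = \frac{4 + 2 x}{2 x}$ ($Y{\left(x \right)} = \frac{x + \left(4 + x\right)}{x + x} = \frac{4 + 2 x}{2 x}$)
$\left(-166 - 168\right) - 1283 Y{\left(- 3 \left(-4 + g{\left(-5 \right)}\right) \right)} = \left(-166 - 168\right) - 1283 \frac{2 - 3 \left(-4 - 5\right)}{\left(-3\right) \left(-4 - 5\right)} = -334 - 1283 \frac{2 - -27}{\left(-3\right) \left(-9\right)} = -334 - 1283 \frac{2 + 27}{27} = -334 - 1283 \cdot \frac{1}{27} \cdot 29 = -334 - \frac{37207}{27} = - \frac{46225}{27}$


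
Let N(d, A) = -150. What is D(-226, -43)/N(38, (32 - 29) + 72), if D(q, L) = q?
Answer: 113/75 ≈ 1.5067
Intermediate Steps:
D(-226, -43)/N(38, (32 - 29) + 72) = -226/(-150) = -226*(-1/150) = 113/75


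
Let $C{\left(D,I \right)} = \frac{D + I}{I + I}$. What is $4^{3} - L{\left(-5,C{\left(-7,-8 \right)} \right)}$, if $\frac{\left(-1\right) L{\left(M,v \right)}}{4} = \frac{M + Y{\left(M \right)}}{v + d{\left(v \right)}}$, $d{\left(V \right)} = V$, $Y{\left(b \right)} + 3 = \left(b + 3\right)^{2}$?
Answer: $\frac{832}{15} \approx 55.467$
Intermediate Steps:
$Y{\left(b \right)} = -3 + \left(3 + b\right)^{2}$ ($Y{\left(b \right)} = -3 + \left(b + 3\right)^{2} = -3 + \left(3 + b\right)^{2}$)
$C{\left(D,I \right)} = \frac{D + I}{2 I}$
$L{\left(M,v \right)} = - \frac{2 \left(-3 + M + \left(3 + M\right)^{2}\right)}{v}$ ($L{\left(M,v \right)} = - 4 \frac{M + \left(-3 + \left(3 + M\right)^{2}\right)}{v + v} = - 4 \frac{-3 + M + \left(3 + M\right)^{2}}{2 v} = - \frac{2 \left(-3 + M + \left(3 + M\right)^{2}\right)}{v}$)
$4^{3} - L{\left(-5,C{\left(-7,-8 \right)} \right)} = 4^{3} - \frac{2 \left(3 - -5 - \left(3 - 5\right)^{2}\right)}{\frac{1}{2} \frac{1}{-8} \left(-7 - 8\right)} = 64 - \frac{2 \left(3 + 5 - \left(-2\right)^{2}\right)}{\frac{1}{2} \left(- \frac{1}{8}\right) \left(-15\right)} = 64 - \frac{2 \left(3 + 5 - 4\right)}{\frac{15}{16}} = 64 - 2 \cdot \frac{16}{15} \left(3 + 5 - 4\right) = 64 - 2 \cdot \frac{16}{15} \cdot 4 = 64 - \frac{128}{15} = \frac{832}{15}$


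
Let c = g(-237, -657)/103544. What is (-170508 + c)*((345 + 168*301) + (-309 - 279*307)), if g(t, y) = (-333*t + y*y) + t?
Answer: 88396432085133/14792 ≈ 5.9760e+9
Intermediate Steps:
g(t, y) = y² - 332*t (g(t, y) = (-333*t + y²) + t = (y² - 333*t) + t = y² - 332*t)
c = 510333/103544 (c = ((-657)² - 332*(-237))/103544 = (431649 + 78684)*(1/103544) = 510333*(1/103544) = 510333/103544 ≈ 4.9287)
(-170508 + c)*((345 + 168*301) + (-309 - 279*307)) = (-170508 + 510333/103544)*((345 + 168*301) + (-309 - 279*307)) = -17654570019*((345 + 50568) + (-309 - 85653))/103544 = -17654570019*(50913 - 85962)/103544 = -17654570019/103544*(-35049) = 88396432085133/14792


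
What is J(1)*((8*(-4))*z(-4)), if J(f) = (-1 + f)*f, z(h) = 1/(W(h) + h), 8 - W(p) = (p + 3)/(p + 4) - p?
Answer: 0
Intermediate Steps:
W(p) = 8 + p - (3 + p)/(4 + p) (W(p) = 8 - ((p + 3)/(p + 4) - p) = 8 - ((3 + p)/(4 + p) - p) = 8 - (-p + (3 + p)/(4 + p)) = 8 + (p - (3 + p)/(4 + p)) = 8 + p - (3 + p)/(4 + p))
z(h) = 1/(h + (29 + h**2 + 11*h)/(4 + h)) (z(h) = 1/((29 + h**2 + 11*h)/(4 + h) + h) = 1/(h + (29 + h**2 + 11*h)/(4 + h)))
J(f) = f*(-1 + f)
J(1)*((8*(-4))*z(-4)) = (1*(-1 + 1))*((8*(-4))*((4 - 4)/(29 + 2*(-4)**2 + 15*(-4)))) = (1*0)*(-32*0/(29 + 2*16 - 60)) = 0*(-32*0/(29 + 32 - 60)) = 0*(-32*0/1) = 0*(-32*0) = 0*0 = 0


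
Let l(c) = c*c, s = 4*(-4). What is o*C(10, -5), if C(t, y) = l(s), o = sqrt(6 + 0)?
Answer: 256*sqrt(6) ≈ 627.07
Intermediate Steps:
o = sqrt(6) ≈ 2.4495
s = -16
l(c) = c**2
C(t, y) = 256 (C(t, y) = (-16)**2 = 256)
o*C(10, -5) = sqrt(6)*256 = 256*sqrt(6)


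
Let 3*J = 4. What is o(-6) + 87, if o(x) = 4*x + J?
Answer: 193/3 ≈ 64.333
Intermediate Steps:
J = 4/3 (J = (1/3)*4 = 4/3 ≈ 1.3333)
o(x) = 4/3 + 4*x (o(x) = 4*x + 4/3 = 4/3 + 4*x)
o(-6) + 87 = (4/3 + 4*(-6)) + 87 = (4/3 - 24) + 87 = -68/3 + 87 = 193/3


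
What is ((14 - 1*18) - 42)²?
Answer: 2116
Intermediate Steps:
((14 - 1*18) - 42)² = ((14 - 18) - 42)² = (-4 - 42)² = (-46)² = 2116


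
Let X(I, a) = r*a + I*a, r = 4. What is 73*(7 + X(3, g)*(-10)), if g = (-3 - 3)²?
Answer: -183449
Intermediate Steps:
g = 36 (g = (-6)² = 36)
X(I, a) = 4*a + I*a
73*(7 + X(3, g)*(-10)) = 73*(7 + (36*(4 + 3))*(-10)) = 73*(7 + (36*7)*(-10)) = 73*(7 + 252*(-10)) = 73*(7 - 2520) = 73*(-2513) = -183449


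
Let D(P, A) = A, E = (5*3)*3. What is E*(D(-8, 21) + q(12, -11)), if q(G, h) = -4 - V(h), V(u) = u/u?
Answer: 720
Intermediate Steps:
E = 45 (E = 15*3 = 45)
V(u) = 1
q(G, h) = -5 (q(G, h) = -4 - 1*1 = -4 - 1 = -5)
E*(D(-8, 21) + q(12, -11)) = 45*(21 - 5) = 45*16 = 720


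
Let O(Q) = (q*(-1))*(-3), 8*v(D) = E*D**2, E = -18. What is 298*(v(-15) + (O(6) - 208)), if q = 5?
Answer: -416753/2 ≈ -2.0838e+5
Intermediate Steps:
v(D) = -9*D**2/4 (v(D) = (-18*D**2)/8 = -9*D**2/4)
O(Q) = 15 (O(Q) = (5*(-1))*(-3) = -5*(-3) = 15)
298*(v(-15) + (O(6) - 208)) = 298*(-9/4*(-15)**2 + (15 - 208)) = 298*(-9/4*225 - 193) = 298*(-2025/4 - 193) = 298*(-2797/4) = -416753/2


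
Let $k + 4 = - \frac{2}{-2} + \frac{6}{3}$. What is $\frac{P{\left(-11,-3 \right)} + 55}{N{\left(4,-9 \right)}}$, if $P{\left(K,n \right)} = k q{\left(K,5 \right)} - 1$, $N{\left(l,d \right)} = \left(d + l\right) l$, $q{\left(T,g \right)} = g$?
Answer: $- \frac{49}{20} \approx -2.45$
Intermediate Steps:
$k = -1$ ($k = -4 + \left(- \frac{2}{-2} + \frac{6}{3}\right) = -4 + \left(\left(-2\right) \left(- \frac{1}{2}\right) + 6 \cdot \frac{1}{3}\right) = -4 + \left(1 + 2\right) = -4 + 3 = -1$)
$N{\left(l,d \right)} = l \left(d + l\right)$
$P{\left(K,n \right)} = -6$ ($P{\left(K,n \right)} = \left(-1\right) 5 - 1 = -5 - 1 = -6$)
$\frac{P{\left(-11,-3 \right)} + 55}{N{\left(4,-9 \right)}} = \frac{-6 + 55}{4 \left(-9 + 4\right)} = \frac{49}{4 \left(-5\right)} = \frac{49}{-20} = 49 \left(- \frac{1}{20}\right) = - \frac{49}{20}$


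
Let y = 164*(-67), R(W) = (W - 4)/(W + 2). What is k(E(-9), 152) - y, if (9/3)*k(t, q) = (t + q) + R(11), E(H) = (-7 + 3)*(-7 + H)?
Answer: 431347/39 ≈ 11060.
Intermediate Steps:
R(W) = (-4 + W)/(2 + W)
E(H) = 28 - 4*H (E(H) = -4*(-7 + H) = 28 - 4*H)
k(t, q) = 7/39 + q/3 + t/3 (k(t, q) = ((t + q) + (-4 + 11)/(2 + 11))/3 = ((q + t) + 7/13)/3 = (7/13 + q + t)/3 = 7/39 + q/3 + t/3)
y = -10988
k(E(-9), 152) - y = (7/39 + (⅓)*152 + (28 - 4*(-9))/3) - 1*(-10988) = (7/39 + 152/3 + (28 + 36)/3) + 10988 = (7/39 + 152/3 + (⅓)*64) + 10988 = (7/39 + 152/3 + 64/3) + 10988 = 2815/39 + 10988 = 431347/39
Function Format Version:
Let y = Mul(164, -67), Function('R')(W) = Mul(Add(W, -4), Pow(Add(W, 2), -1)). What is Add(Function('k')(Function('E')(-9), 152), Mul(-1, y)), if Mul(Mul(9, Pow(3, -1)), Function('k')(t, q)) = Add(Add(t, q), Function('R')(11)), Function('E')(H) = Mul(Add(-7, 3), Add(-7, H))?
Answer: Rational(431347, 39) ≈ 11060.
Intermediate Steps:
Function('R')(W) = Mul(Pow(Add(2, W), -1), Add(-4, W)) (Function('R')(W) = Mul(Add(-4, W), Pow(Add(2, W), -1)) = Mul(Pow(Add(2, W), -1), Add(-4, W)))
Function('E')(H) = Add(28, Mul(-4, H)) (Function('E')(H) = Mul(-4, Add(-7, H)) = Add(28, Mul(-4, H)))
Function('k')(t, q) = Add(Rational(7, 39), Mul(Rational(1, 3), q), Mul(Rational(1, 3), t)) (Function('k')(t, q) = Mul(Rational(1, 3), Add(Add(t, q), Mul(Pow(Add(2, 11), -1), Add(-4, 11)))) = Mul(Rational(1, 3), Add(Add(q, t), Mul(Pow(13, -1), 7))) = Mul(Rational(1, 3), Add(Add(q, t), Mul(Rational(1, 13), 7))) = Mul(Rational(1, 3), Add(Add(q, t), Rational(7, 13))) = Mul(Rational(1, 3), Add(Rational(7, 13), q, t)) = Add(Rational(7, 39), Mul(Rational(1, 3), q), Mul(Rational(1, 3), t)))
y = -10988
Add(Function('k')(Function('E')(-9), 152), Mul(-1, y)) = Add(Add(Rational(7, 39), Mul(Rational(1, 3), 152), Mul(Rational(1, 3), Add(28, Mul(-4, -9)))), Mul(-1, -10988)) = Add(Add(Rational(7, 39), Rational(152, 3), Mul(Rational(1, 3), Add(28, 36))), 10988) = Add(Add(Rational(7, 39), Rational(152, 3), Mul(Rational(1, 3), 64)), 10988) = Add(Add(Rational(7, 39), Rational(152, 3), Rational(64, 3)), 10988) = Add(Rational(2815, 39), 10988) = Rational(431347, 39)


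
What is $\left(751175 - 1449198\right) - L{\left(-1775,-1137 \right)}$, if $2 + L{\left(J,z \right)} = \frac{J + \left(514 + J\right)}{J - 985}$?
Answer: $- \frac{6980221}{10} \approx -6.9802 \cdot 10^{5}$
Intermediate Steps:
$L{\left(J,z \right)} = -2 + \frac{514 + 2 J}{-985 + J}$ ($L{\left(J,z \right)} = -2 + \frac{J + \left(514 + J\right)}{J - 985} = -2 + \frac{514 + 2 J}{-985 + J}$)
$\left(751175 - 1449198\right) - L{\left(-1775,-1137 \right)} = \left(751175 - 1449198\right) - \frac{2484}{-985 - 1775} = \left(751175 - 1449198\right) - \frac{2484}{-2760} = -698023 - 2484 \left(- \frac{1}{2760}\right) = -698023 - - \frac{9}{10} = -698023 + \frac{9}{10} = - \frac{6980221}{10}$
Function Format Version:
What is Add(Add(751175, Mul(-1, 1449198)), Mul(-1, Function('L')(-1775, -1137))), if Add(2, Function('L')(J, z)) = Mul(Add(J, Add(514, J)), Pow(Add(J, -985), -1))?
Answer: Rational(-6980221, 10) ≈ -6.9802e+5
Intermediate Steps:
Function('L')(J, z) = Add(-2, Mul(Pow(Add(-985, J), -1), Add(514, Mul(2, J)))) (Function('L')(J, z) = Add(-2, Mul(Add(J, Add(514, J)), Pow(Add(J, -985), -1))) = Add(-2, Mul(Add(514, Mul(2, J)), Pow(Add(-985, J), -1))) = Add(-2, Mul(Pow(Add(-985, J), -1), Add(514, Mul(2, J)))))
Add(Add(751175, Mul(-1, 1449198)), Mul(-1, Function('L')(-1775, -1137))) = Add(Add(751175, Mul(-1, 1449198)), Mul(-1, Mul(2484, Pow(Add(-985, -1775), -1)))) = Add(Add(751175, -1449198), Mul(-1, Mul(2484, Pow(-2760, -1)))) = Add(-698023, Mul(-1, Mul(2484, Rational(-1, 2760)))) = Add(-698023, Mul(-1, Rational(-9, 10))) = Add(-698023, Rational(9, 10)) = Rational(-6980221, 10)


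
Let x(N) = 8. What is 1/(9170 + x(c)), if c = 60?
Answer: 1/9178 ≈ 0.00010896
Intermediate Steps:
1/(9170 + x(c)) = 1/(9170 + 8) = 1/9178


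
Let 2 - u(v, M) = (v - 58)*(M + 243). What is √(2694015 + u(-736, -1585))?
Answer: 3*√180941 ≈ 1276.1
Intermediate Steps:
u(v, M) = 2 - (-58 + v)*(243 + M) (u(v, M) = 2 - (v - 58)*(M + 243) = 2 - (-58 + v)*(243 + M))
√(2694015 + u(-736, -1585)) = √(2694015 + (14096 - 243*(-736) + 58*(-1585) - 1*(-1585)*(-736))) = √(2694015 + (14096 + 178848 - 91930 - 1166560)) = √(2694015 - 1065546) = √1628469 = 3*√180941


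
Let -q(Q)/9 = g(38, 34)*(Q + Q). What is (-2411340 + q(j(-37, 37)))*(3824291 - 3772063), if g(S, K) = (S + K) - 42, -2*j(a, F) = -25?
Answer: -126292004520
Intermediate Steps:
j(a, F) = 25/2 (j(a, F) = -1/2*(-25) = 25/2)
g(S, K) = -42 + K + S (g(S, K) = (K + S) - 42 = -42 + K + S)
q(Q) = -540*Q (q(Q) = -9*(-42 + 34 + 38)*(Q + Q) = -270*2*Q = -540*Q)
(-2411340 + q(j(-37, 37)))*(3824291 - 3772063) = (-2411340 - 540*25/2)*(3824291 - 3772063) = (-2411340 - 6750)*52228 = -2418090*52228 = -126292004520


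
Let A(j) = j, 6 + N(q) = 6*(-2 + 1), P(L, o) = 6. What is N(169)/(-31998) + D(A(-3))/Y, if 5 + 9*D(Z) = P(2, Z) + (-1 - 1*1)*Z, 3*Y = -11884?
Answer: 33973/190132116 ≈ 0.00017868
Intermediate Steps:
N(q) = -12 (N(q) = -6 + 6*(-2 + 1) = -6 + 6*(-1) = -6 - 6 = -12)
Y = -11884/3 (Y = (⅓)*(-11884) = -11884/3 ≈ -3961.3)
D(Z) = ⅑ - 2*Z/9 (D(Z) = -5/9 + (6 + (-1 - 1*1)*Z)/9 = -5/9 + (6 + (-1 - 1)*Z)/9 = -5/9 + (6 - 2*Z)/9 = -5/9 + (⅔ - 2*Z/9) = ⅑ - 2*Z/9)
N(169)/(-31998) + D(A(-3))/Y = -12/(-31998) + (⅑ - 2/9*(-3))/(-11884/3) = -12*(-1/31998) + (⅑ + ⅔)*(-3/11884) = 2/5333 + (7/9)*(-3/11884) = 2/5333 - 7/35652 = 33973/190132116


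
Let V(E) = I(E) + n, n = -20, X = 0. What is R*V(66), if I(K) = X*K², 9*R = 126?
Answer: -280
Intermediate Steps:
R = 14 (R = (⅑)*126 = 14)
I(K) = 0 (I(K) = 0*K² = 0)
V(E) = -20 (V(E) = 0 - 20 = -20)
R*V(66) = 14*(-20) = -280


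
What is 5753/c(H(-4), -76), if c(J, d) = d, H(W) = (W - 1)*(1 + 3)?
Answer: -5753/76 ≈ -75.697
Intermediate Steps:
H(W) = -4 + 4*W (H(W) = (-1 + W)*4 = -4 + 4*W)
5753/c(H(-4), -76) = 5753/(-76) = 5753*(-1/76) = -5753/76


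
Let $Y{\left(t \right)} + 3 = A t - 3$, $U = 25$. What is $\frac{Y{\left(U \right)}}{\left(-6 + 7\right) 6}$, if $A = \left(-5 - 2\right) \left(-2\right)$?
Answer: $\frac{172}{3} \approx 57.333$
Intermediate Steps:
$A = 14$ ($A = \left(-7\right) \left(-2\right) = 14$)
$Y{\left(t \right)} = -6 + 14 t$ ($Y{\left(t \right)} = -3 + \left(14 t - 3\right) = -3 + \left(-3 + 14 t\right) = -6 + 14 t$)
$\frac{Y{\left(U \right)}}{\left(-6 + 7\right) 6} = \frac{-6 + 14 \cdot 25}{\left(-6 + 7\right) 6} = \frac{-6 + 350}{1 \cdot 6} = \frac{344}{6} = 344 \cdot \frac{1}{6} = \frac{172}{3}$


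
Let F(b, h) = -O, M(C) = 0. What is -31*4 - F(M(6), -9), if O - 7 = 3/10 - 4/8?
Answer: -586/5 ≈ -117.20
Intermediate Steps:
O = 34/5 (O = 7 + (3/10 - 4/8) = 7 + (3*(⅒) - 4*⅛) = 7 + (3/10 - ½) = 7 - ⅕ = 34/5 ≈ 6.8000)
F(b, h) = -34/5 (F(b, h) = -1*34/5 = -34/5)
-31*4 - F(M(6), -9) = -31*4 - 1*(-34/5) = -124 + 34/5 = -586/5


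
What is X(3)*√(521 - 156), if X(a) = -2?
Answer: -2*√365 ≈ -38.210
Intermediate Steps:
X(3)*√(521 - 156) = -2*√(521 - 156) = -2*√365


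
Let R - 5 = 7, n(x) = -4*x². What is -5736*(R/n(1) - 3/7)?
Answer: 137664/7 ≈ 19666.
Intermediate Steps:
R = 12 (R = 5 + 7 = 12)
-5736*(R/n(1) - 3/7) = -5736*(12/((-4*1²)) - 3/7) = -5736*(12/((-4*1)) - 3*⅐) = -5736*(12/(-4) - 3/7) = -5736*(12*(-¼) - 3/7) = -5736*(-3 - 3/7) = -5736*(-24/7) = 137664/7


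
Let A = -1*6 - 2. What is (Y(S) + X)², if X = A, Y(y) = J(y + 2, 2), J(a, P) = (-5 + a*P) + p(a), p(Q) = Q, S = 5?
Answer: 64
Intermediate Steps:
J(a, P) = -5 + a + P*a (J(a, P) = (-5 + a*P) + a = (-5 + P*a) + a = -5 + a + P*a)
Y(y) = 1 + 3*y (Y(y) = -5 + (y + 2) + 2*(y + 2) = -5 + (2 + y) + 2*(2 + y) = -5 + (2 + y) + (4 + 2*y) = 1 + 3*y)
A = -8 (A = -6 - 2 = -8)
X = -8
(Y(S) + X)² = ((1 + 3*5) - 8)² = ((1 + 15) - 8)² = (16 - 8)² = 8² = 64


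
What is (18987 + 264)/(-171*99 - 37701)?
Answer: -2139/6070 ≈ -0.35239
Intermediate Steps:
(18987 + 264)/(-171*99 - 37701) = 19251/(-16929 - 37701) = 19251/(-54630) = 19251*(-1/54630) = -2139/6070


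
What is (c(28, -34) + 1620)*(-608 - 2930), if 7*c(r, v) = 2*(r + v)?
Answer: -40078464/7 ≈ -5.7255e+6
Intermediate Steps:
c(r, v) = 2*r/7 + 2*v/7 (c(r, v) = (2*(r + v))/7 = (2*r + 2*v)/7 = 2*r/7 + 2*v/7)
(c(28, -34) + 1620)*(-608 - 2930) = (((2/7)*28 + (2/7)*(-34)) + 1620)*(-608 - 2930) = ((8 - 68/7) + 1620)*(-3538) = (-12/7 + 1620)*(-3538) = (11328/7)*(-3538) = -40078464/7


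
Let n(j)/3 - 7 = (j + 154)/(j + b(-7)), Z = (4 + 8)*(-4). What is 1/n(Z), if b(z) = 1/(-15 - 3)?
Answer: 865/12441 ≈ 0.069528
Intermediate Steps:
Z = -48 (Z = 12*(-4) = -48)
b(z) = -1/18 (b(z) = 1/(-18) = -1/18)
n(j) = 21 + 3*(154 + j)/(-1/18 + j) (n(j) = 21 + 3*((j + 154)/(j - 1/18)) = 21 + 3*((154 + j)/(-1/18 + j)) = 21 + 3*(154 + j)/(-1/18 + j))
1/n(Z) = 1/(3*(2765 + 144*(-48))/(-1 + 18*(-48))) = 1/(3*(2765 - 6912)/(-1 - 864)) = 1/(3*(-4147)/(-865)) = 1/(3*(-1/865)*(-4147)) = 1/(12441/865) = 865/12441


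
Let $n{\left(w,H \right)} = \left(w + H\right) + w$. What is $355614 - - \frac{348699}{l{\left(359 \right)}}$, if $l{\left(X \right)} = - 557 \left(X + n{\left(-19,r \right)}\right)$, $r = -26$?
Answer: $\frac{58432365711}{164315} \approx 3.5561 \cdot 10^{5}$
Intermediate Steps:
$n{\left(w,H \right)} = H + 2 w$ ($n{\left(w,H \right)} = \left(H + w\right) + w = H + 2 w$)
$l{\left(X \right)} = 35648 - 557 X$ ($l{\left(X \right)} = - 557 \left(X + \left(-26 + 2 \left(-19\right)\right)\right) = - 557 \left(X - 64\right) = - 557 \left(-64 + X\right) = 35648 - 557 X$)
$355614 - - \frac{348699}{l{\left(359 \right)}} = 355614 - - \frac{348699}{35648 - 199963} = 355614 - - \frac{348699}{-164315} = 355614 - \left(-348699\right) \left(- \frac{1}{164315}\right) = 355614 - \frac{348699}{164315} = \frac{58432365711}{164315}$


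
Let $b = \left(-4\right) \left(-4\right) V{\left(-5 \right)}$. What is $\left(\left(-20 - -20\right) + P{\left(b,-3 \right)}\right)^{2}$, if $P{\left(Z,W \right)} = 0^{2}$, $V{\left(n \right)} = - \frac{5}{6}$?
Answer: $0$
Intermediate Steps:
$V{\left(n \right)} = - \frac{5}{6}$ ($V{\left(n \right)} = \left(-5\right) \frac{1}{6} = - \frac{5}{6}$)
$b = - \frac{40}{3}$ ($b = \left(-4\right) \left(-4\right) \left(- \frac{5}{6}\right) = 16 \left(- \frac{5}{6}\right) = - \frac{40}{3} \approx -13.333$)
$P{\left(Z,W \right)} = 0$
$\left(\left(-20 - -20\right) + P{\left(b,-3 \right)}\right)^{2} = \left(\left(-20 - -20\right) + 0\right)^{2} = \left(\left(-20 + 20\right) + 0\right)^{2} = \left(0 + 0\right)^{2} = 0^{2} = 0$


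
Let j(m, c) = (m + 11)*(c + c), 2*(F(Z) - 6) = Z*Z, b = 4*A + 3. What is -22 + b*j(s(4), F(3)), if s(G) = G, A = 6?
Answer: 8483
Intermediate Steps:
b = 27 (b = 4*6 + 3 = 24 + 3 = 27)
F(Z) = 6 + Z²/2 (F(Z) = 6 + (Z*Z)/2 = 6 + Z²/2)
j(m, c) = 2*c*(11 + m) (j(m, c) = (11 + m)*(2*c) = 2*c*(11 + m))
-22 + b*j(s(4), F(3)) = -22 + 27*(2*(6 + (½)*3²)*(11 + 4)) = -22 + 27*(2*(6 + (½)*9)*15) = -22 + 27*(2*(6 + 9/2)*15) = -22 + 27*(2*(21/2)*15) = -22 + 27*315 = -22 + 8505 = 8483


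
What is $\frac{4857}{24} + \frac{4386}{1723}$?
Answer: $\frac{2824625}{13784} \approx 204.92$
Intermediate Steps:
$\frac{4857}{24} + \frac{4386}{1723} = 4857 \cdot \frac{1}{24} + 4386 \cdot \frac{1}{1723} = \frac{1619}{8} + \frac{4386}{1723} = \frac{2824625}{13784}$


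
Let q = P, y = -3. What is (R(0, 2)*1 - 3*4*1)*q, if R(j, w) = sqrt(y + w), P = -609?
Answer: 7308 - 609*I ≈ 7308.0 - 609.0*I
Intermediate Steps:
R(j, w) = sqrt(-3 + w)
q = -609
(R(0, 2)*1 - 3*4*1)*q = (sqrt(-3 + 2)*1 - 3*4*1)*(-609) = (sqrt(-1)*1 - 12*1)*(-609) = (I*1 - 12)*(-609) = (I - 12)*(-609) = (-12 + I)*(-609) = 7308 - 609*I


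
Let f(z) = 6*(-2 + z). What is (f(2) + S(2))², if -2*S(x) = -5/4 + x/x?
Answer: 1/64 ≈ 0.015625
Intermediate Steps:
S(x) = ⅛ (S(x) = -(-5/4 + x/x)/2 = -(-5*¼ + 1)/2 = -(-5/4 + 1)/2 = -½*(-¼) = ⅛)
f(z) = -12 + 6*z
(f(2) + S(2))² = ((-12 + 6*2) + ⅛)² = ((-12 + 12) + ⅛)² = (0 + ⅛)² = (⅛)² = 1/64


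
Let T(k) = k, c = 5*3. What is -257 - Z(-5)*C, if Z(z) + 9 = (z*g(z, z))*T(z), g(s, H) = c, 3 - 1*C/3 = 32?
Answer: 31585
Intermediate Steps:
C = -87 (C = 9 - 3*32 = 9 - 96 = -87)
c = 15
g(s, H) = 15
Z(z) = -9 + 15*z**2 (Z(z) = -9 + (z*15)*z = -9 + (15*z)*z = -9 + 15*z**2)
-257 - Z(-5)*C = -257 - (-9 + 15*(-5)**2)*(-87) = -257 - (-9 + 15*25)*(-87) = -257 - (-9 + 375)*(-87) = -257 - 366*(-87) = -257 - 1*(-31842) = -257 + 31842 = 31585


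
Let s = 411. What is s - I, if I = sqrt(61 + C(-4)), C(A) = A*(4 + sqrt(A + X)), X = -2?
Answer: 411 - sqrt(45 - 4*I*sqrt(6)) ≈ 404.25 + 0.72606*I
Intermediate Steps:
C(A) = A*(4 + sqrt(-2 + A)) (C(A) = A*(4 + sqrt(A - 2)) = A*(4 + sqrt(-2 + A)))
I = sqrt(45 - 4*I*sqrt(6)) (I = sqrt(61 - 4*(4 + sqrt(-2 - 4))) = sqrt(61 - 4*(4 + sqrt(-6))) = sqrt(61 - 4*(4 + I*sqrt(6))) = sqrt(61 + (-16 - 4*I*sqrt(6))) = sqrt(45 - 4*I*sqrt(6)) ≈ 6.7474 - 0.72606*I)
s - I = 411 - sqrt(45 - 4*I*sqrt(6))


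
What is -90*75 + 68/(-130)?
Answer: -438784/65 ≈ -6750.5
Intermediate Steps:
-90*75 + 68/(-130) = -6750 + 68*(-1/130) = -6750 - 34/65 = -438784/65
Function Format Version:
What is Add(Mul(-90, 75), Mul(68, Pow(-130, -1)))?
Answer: Rational(-438784, 65) ≈ -6750.5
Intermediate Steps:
Add(Mul(-90, 75), Mul(68, Pow(-130, -1))) = Add(-6750, Mul(68, Rational(-1, 130))) = Add(-6750, Rational(-34, 65)) = Rational(-438784, 65)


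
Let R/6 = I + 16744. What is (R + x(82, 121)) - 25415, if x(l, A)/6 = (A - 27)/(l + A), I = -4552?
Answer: 9691175/203 ≈ 47740.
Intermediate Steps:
R = 73152 (R = 6*(-4552 + 16744) = 6*12192 = 73152)
x(l, A) = 6*(-27 + A)/(A + l) (x(l, A) = 6*((A - 27)/(l + A)) = 6*((-27 + A)/(A + l)) = 6*(-27 + A)/(A + l))
(R + x(82, 121)) - 25415 = (73152 + 6*(-27 + 121)/(121 + 82)) - 25415 = (73152 + 6*94/203) - 25415 = (73152 + 6*(1/203)*94) - 25415 = (73152 + 564/203) - 25415 = 14850420/203 - 25415 = 9691175/203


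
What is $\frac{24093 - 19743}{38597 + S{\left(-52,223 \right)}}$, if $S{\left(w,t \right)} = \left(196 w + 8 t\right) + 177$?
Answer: $\frac{725}{5061} \approx 0.14325$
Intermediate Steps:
$S{\left(w,t \right)} = 177 + 8 t + 196 w$ ($S{\left(w,t \right)} = \left(8 t + 196 w\right) + 177 = 177 + 8 t + 196 w$)
$\frac{24093 - 19743}{38597 + S{\left(-52,223 \right)}} = \frac{24093 - 19743}{38597 + \left(177 + 8 \cdot 223 + 196 \left(-52\right)\right)} = \frac{4350}{38597 + \left(177 + 1784 - 10192\right)} = \frac{4350}{38597 - 8231} = \frac{4350}{30366} = 4350 \cdot \frac{1}{30366} = \frac{725}{5061}$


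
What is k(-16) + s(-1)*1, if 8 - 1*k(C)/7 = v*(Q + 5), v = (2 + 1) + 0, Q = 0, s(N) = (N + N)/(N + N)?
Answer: -48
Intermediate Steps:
s(N) = 1 (s(N) = (2*N)/((2*N)) = (2*N)*(1/(2*N)) = 1)
v = 3 (v = 3 + 0 = 3)
k(C) = -49 (k(C) = 56 - 21*(0 + 5) = 56 - 21*5 = 56 - 7*15 = 56 - 105 = -49)
k(-16) + s(-1)*1 = -49 + 1*1 = -49 + 1 = -48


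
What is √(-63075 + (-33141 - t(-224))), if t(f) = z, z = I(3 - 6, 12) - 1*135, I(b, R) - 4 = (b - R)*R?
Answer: I*√95905 ≈ 309.69*I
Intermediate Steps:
I(b, R) = 4 + R*(b - R) (I(b, R) = 4 + (b - R)*R = 4 + R*(b - R))
z = -311 (z = (4 - 1*12² + 12*(3 - 6)) - 1*135 = (4 - 1*144 + 12*(-3)) - 135 = (4 - 144 - 36) - 135 = -176 - 135 = -311)
t(f) = -311
√(-63075 + (-33141 - t(-224))) = √(-63075 + (-33141 - 1*(-311))) = √(-63075 + (-33141 + 311)) = √(-63075 - 32830) = √(-95905) = I*√95905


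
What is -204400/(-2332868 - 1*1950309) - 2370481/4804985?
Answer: -9171050764137/20580601237345 ≈ -0.44562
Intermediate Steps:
-204400/(-2332868 - 1*1950309) - 2370481/4804985 = -204400/(-2332868 - 1950309) - 2370481*1/4804985 = -204400/(-4283177) - 2370481/4804985 = -204400*(-1/4283177) - 2370481/4804985 = 204400/4283177 - 2370481/4804985 = -9171050764137/20580601237345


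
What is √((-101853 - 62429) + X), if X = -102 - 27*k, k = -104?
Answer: 2*I*√40394 ≈ 401.97*I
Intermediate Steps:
X = 2706 (X = -102 - 27*(-104) = -102 + 2808 = 2706)
√((-101853 - 62429) + X) = √((-101853 - 62429) + 2706) = √(-164282 + 2706) = √(-161576) = 2*I*√40394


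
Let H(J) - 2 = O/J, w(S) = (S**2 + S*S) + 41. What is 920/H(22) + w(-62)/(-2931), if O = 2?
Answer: 1281911/2931 ≈ 437.36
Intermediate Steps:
w(S) = 41 + 2*S**2 (w(S) = (S**2 + S**2) + 41 = 2*S**2 + 41 = 41 + 2*S**2)
H(J) = 2 + 2/J
920/H(22) + w(-62)/(-2931) = 920/(2 + 2/22) + (41 + 2*(-62)**2)/(-2931) = 920/(2 + 2*(1/22)) + (41 + 2*3844)*(-1/2931) = 920/(2 + 1/11) + (41 + 7688)*(-1/2931) = 920/(23/11) + 7729*(-1/2931) = 920*(11/23) - 7729/2931 = 440 - 7729/2931 = 1281911/2931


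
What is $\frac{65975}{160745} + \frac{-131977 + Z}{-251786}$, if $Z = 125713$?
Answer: $\frac{135526831}{311333389} \approx 0.43531$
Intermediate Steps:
$\frac{65975}{160745} + \frac{-131977 + Z}{-251786} = \frac{65975}{160745} + \frac{-131977 + 125713}{-251786} = 65975 \cdot \frac{1}{160745} - - \frac{3132}{125893} = \frac{1015}{2473} + \frac{3132}{125893} = \frac{135526831}{311333389}$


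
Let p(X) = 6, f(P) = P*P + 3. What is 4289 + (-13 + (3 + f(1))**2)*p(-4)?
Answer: 4505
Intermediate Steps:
f(P) = 3 + P**2 (f(P) = P**2 + 3 = 3 + P**2)
4289 + (-13 + (3 + f(1))**2)*p(-4) = 4289 + (-13 + (3 + (3 + 1**2))**2)*6 = 4289 + (-13 + (3 + (3 + 1))**2)*6 = 4289 + (-13 + (3 + 4)**2)*6 = 4289 + (-13 + 7**2)*6 = 4289 + (-13 + 49)*6 = 4289 + 36*6 = 4289 + 216 = 4505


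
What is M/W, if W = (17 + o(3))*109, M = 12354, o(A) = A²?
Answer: 6177/1417 ≈ 4.3592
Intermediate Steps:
W = 2834 (W = (17 + 3²)*109 = (17 + 9)*109 = 26*109 = 2834)
M/W = 12354/2834 = 12354*(1/2834) = 6177/1417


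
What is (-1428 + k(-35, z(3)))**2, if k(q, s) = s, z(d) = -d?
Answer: 2047761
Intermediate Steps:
(-1428 + k(-35, z(3)))**2 = (-1428 - 1*3)**2 = (-1428 - 3)**2 = (-1431)**2 = 2047761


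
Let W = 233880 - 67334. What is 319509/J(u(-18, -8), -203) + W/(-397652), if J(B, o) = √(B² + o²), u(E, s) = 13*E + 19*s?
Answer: -83273/198826 + 319509*√190205/190205 ≈ 732.19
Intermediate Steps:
W = 166546
319509/J(u(-18, -8), -203) + W/(-397652) = 319509/(√((13*(-18) + 19*(-8))² + (-203)²)) + 166546/(-397652) = 319509/(√((-234 - 152)² + 41209)) + 166546*(-1/397652) = 319509/(√((-386)² + 41209)) - 83273/198826 = 319509/(√(148996 + 41209)) - 83273/198826 = 319509/(√190205) - 83273/198826 = 319509*(√190205/190205) - 83273/198826 = 319509*√190205/190205 - 83273/198826 = -83273/198826 + 319509*√190205/190205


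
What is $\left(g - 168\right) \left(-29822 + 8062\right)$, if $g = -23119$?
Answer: $506725120$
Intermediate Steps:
$\left(g - 168\right) \left(-29822 + 8062\right) = \left(-23119 - 168\right) \left(-29822 + 8062\right) = \left(-23287\right) \left(-21760\right) = 506725120$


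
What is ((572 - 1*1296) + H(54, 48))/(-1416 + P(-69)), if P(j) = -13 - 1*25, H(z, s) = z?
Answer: 335/727 ≈ 0.46080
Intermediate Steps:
P(j) = -38 (P(j) = -13 - 25 = -38)
((572 - 1*1296) + H(54, 48))/(-1416 + P(-69)) = ((572 - 1*1296) + 54)/(-1416 - 38) = ((572 - 1296) + 54)/(-1454) = (-724 + 54)*(-1/1454) = -670*(-1/1454) = 335/727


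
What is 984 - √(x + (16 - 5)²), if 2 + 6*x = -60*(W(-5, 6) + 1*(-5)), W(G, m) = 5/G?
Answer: 984 - √1626/3 ≈ 970.56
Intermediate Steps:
x = 179/3 (x = -⅓ + (-60*(5/(-5) + 1*(-5)))/6 = -⅓ + (-60*(5*(-⅕) - 5))/6 = -⅓ + (-60*(-1 - 5))/6 = -⅓ + (-60*(-6))/6 = -⅓ + (⅙)*360 = -⅓ + 60 = 179/3 ≈ 59.667)
984 - √(x + (16 - 5)²) = 984 - √(179/3 + (16 - 5)²) = 984 - √(179/3 + 11²) = 984 - √(179/3 + 121) = 984 - √(542/3) = 984 - √1626/3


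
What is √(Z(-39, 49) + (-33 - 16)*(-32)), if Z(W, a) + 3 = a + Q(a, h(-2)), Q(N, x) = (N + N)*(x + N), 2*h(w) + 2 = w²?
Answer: √6514 ≈ 80.709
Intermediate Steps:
h(w) = -1 + w²/2
Q(N, x) = 2*N*(N + x) (Q(N, x) = (2*N)*(N + x) = 2*N*(N + x))
Z(W, a) = -3 + a + 2*a*(1 + a) (Z(W, a) = -3 + (a + 2*a*(a + (-1 + (½)*(-2)²))) = -3 + (a + 2*a*(a + (-1 + (½)*4))) = -3 + (a + 2*a*(a + (-1 + 2))) = -3 + (a + 2*a*(a + 1)) = -3 + (a + 2*a*(1 + a)) = -3 + a + 2*a*(1 + a))
√(Z(-39, 49) + (-33 - 16)*(-32)) = √((-3 + 49 + 2*49*(1 + 49)) + (-33 - 16)*(-32)) = √((-3 + 49 + 2*49*50) - 49*(-32)) = √((-3 + 49 + 4900) + 1568) = √(4946 + 1568) = √6514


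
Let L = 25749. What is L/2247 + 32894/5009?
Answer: 67629853/3751741 ≈ 18.026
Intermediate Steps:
L/2247 + 32894/5009 = 25749/2247 + 32894/5009 = 25749*(1/2247) + 32894*(1/5009) = 8583/749 + 32894/5009 = 67629853/3751741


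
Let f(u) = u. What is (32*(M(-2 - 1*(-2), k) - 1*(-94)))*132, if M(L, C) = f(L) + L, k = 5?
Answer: 397056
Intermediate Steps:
M(L, C) = 2*L (M(L, C) = L + L = 2*L)
(32*(M(-2 - 1*(-2), k) - 1*(-94)))*132 = (32*(2*(-2 - 1*(-2)) - 1*(-94)))*132 = (32*(2*(-2 + 2) + 94))*132 = (32*(2*0 + 94))*132 = (32*(0 + 94))*132 = (32*94)*132 = 3008*132 = 397056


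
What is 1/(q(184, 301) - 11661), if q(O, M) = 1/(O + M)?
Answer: -485/5655584 ≈ -8.5756e-5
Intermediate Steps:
q(O, M) = 1/(M + O)
1/(q(184, 301) - 11661) = 1/(1/(301 + 184) - 11661) = 1/(1/485 - 11661) = 1/(-5655584/485) = -485/5655584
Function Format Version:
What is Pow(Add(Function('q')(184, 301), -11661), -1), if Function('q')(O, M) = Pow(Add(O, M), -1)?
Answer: Rational(-485, 5655584) ≈ -8.5756e-5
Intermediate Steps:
Function('q')(O, M) = Pow(Add(M, O), -1)
Pow(Add(Function('q')(184, 301), -11661), -1) = Pow(Add(Pow(Add(301, 184), -1), -11661), -1) = Pow(Add(Pow(485, -1), -11661), -1) = Pow(Add(Rational(1, 485), -11661), -1) = Pow(Rational(-5655584, 485), -1) = Rational(-485, 5655584)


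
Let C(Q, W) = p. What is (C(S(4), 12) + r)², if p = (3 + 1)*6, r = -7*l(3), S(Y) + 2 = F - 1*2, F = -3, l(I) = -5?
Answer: 3481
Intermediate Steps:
S(Y) = -7 (S(Y) = -2 + (-3 - 1*2) = -2 + (-3 - 2) = -2 - 5 = -7)
r = 35 (r = -7*(-5) = 35)
p = 24 (p = 4*6 = 24)
C(Q, W) = 24
(C(S(4), 12) + r)² = (24 + 35)² = 59² = 3481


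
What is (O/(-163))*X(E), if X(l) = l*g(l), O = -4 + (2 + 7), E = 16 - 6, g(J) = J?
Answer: -500/163 ≈ -3.0675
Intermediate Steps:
E = 10
O = 5 (O = -4 + 9 = 5)
X(l) = l² (X(l) = l*l = l²)
(O/(-163))*X(E) = (5/(-163))*10² = (5*(-1/163))*100 = -5/163*100 = -500/163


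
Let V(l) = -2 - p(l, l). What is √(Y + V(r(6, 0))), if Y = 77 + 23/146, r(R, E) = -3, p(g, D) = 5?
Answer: √1495478/146 ≈ 8.3760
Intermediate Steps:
Y = 11265/146 (Y = 77 + 23*(1/146) = 77 + 23/146 = 11265/146 ≈ 77.157)
V(l) = -7 (V(l) = -2 - 1*5 = -2 - 5 = -7)
√(Y + V(r(6, 0))) = √(11265/146 - 7) = √(10243/146) = √1495478/146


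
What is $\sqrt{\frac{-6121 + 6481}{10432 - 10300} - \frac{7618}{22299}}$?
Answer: $\frac{2 \sqrt{35884063677}}{245289} \approx 1.5446$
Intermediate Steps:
$\sqrt{\frac{-6121 + 6481}{10432 - 10300} - \frac{7618}{22299}} = \sqrt{\frac{360}{132} - \frac{7618}{22299}} = \sqrt{360 \cdot \frac{1}{132} - \frac{7618}{22299}} = \sqrt{\frac{30}{11} - \frac{7618}{22299}} = \sqrt{\frac{585172}{245289}} = \frac{2 \sqrt{35884063677}}{245289}$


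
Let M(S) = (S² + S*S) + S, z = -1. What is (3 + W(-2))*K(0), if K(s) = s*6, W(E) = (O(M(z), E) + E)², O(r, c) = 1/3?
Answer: 0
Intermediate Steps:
M(S) = S + 2*S² (M(S) = (S² + S²) + S = 2*S² + S = S + 2*S²)
O(r, c) = ⅓
W(E) = (⅓ + E)²
K(s) = 6*s
(3 + W(-2))*K(0) = (3 + (1 + 3*(-2))²/9)*(6*0) = (3 + (1 - 6)²/9)*0 = (3 + (⅑)*(-5)²)*0 = (3 + (⅑)*25)*0 = (3 + 25/9)*0 = (52/9)*0 = 0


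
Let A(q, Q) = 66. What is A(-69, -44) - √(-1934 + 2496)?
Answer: 66 - √562 ≈ 42.293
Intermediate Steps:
A(-69, -44) - √(-1934 + 2496) = 66 - √(-1934 + 2496) = 66 - √562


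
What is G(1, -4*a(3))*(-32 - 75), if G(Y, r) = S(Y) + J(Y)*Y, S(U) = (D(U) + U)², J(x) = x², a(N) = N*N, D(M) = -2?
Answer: -214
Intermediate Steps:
a(N) = N²
S(U) = (-2 + U)²
G(Y, r) = Y³ + (-2 + Y)² (G(Y, r) = (-2 + Y)² + Y²*Y = (-2 + Y)² + Y³ = Y³ + (-2 + Y)²)
G(1, -4*a(3))*(-32 - 75) = (1³ + (-2 + 1)²)*(-32 - 75) = (1 + (-1)²)*(-107) = (1 + 1)*(-107) = 2*(-107) = -214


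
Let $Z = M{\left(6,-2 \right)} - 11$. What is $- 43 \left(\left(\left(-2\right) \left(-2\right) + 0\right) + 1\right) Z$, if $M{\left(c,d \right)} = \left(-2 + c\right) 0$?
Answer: $2365$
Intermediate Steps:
$M{\left(c,d \right)} = 0$
$Z = -11$ ($Z = 0 - 11 = -11$)
$- 43 \left(\left(\left(-2\right) \left(-2\right) + 0\right) + 1\right) Z = - 43 \left(\left(\left(-2\right) \left(-2\right) + 0\right) + 1\right) \left(-11\right) = - 43 \left(\left(4 + 0\right) + 1\right) \left(-11\right) = - 43 \left(4 + 1\right) \left(-11\right) = \left(-43\right) 5 \left(-11\right) = \left(-215\right) \left(-11\right) = 2365$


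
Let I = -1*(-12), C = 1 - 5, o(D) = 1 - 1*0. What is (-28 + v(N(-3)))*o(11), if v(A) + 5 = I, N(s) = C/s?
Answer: -21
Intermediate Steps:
o(D) = 1 (o(D) = 1 + 0 = 1)
C = -4
I = 12
N(s) = -4/s
v(A) = 7 (v(A) = -5 + 12 = 7)
(-28 + v(N(-3)))*o(11) = (-28 + 7)*1 = -21*1 = -21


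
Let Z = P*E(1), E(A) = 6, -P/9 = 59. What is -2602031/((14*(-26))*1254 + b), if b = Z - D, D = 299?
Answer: 2602031/459941 ≈ 5.6573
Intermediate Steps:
P = -531 (P = -9*59 = -531)
Z = -3186 (Z = -531*6 = -3186)
b = -3485 (b = -3186 - 1*299 = -3186 - 299 = -3485)
-2602031/((14*(-26))*1254 + b) = -2602031/((14*(-26))*1254 - 3485) = -2602031/(-364*1254 - 3485) = -2602031/(-456456 - 3485) = -2602031/(-459941) = -2602031*(-1/459941) = 2602031/459941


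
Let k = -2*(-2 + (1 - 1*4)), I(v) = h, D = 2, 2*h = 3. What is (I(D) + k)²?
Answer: 529/4 ≈ 132.25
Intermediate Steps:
h = 3/2 (h = (½)*3 = 3/2 ≈ 1.5000)
I(v) = 3/2
k = 10 (k = -2*(-2 + (1 - 4)) = -2*(-2 - 3) = -2*(-5) = 10)
(I(D) + k)² = (3/2 + 10)² = (23/2)² = 529/4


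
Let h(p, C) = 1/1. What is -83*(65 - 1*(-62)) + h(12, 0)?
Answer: -10540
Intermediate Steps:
h(p, C) = 1
-83*(65 - 1*(-62)) + h(12, 0) = -83*(65 - 1*(-62)) + 1 = -83*(65 + 62) + 1 = -83*127 + 1 = -10541 + 1 = -10540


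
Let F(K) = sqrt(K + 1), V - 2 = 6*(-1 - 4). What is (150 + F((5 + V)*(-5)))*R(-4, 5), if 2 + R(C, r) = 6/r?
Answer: -120 - 8*sqrt(29)/5 ≈ -128.62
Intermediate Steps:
R(C, r) = -2 + 6/r
V = -28 (V = 2 + 6*(-1 - 4) = 2 + 6*(-5) = 2 - 30 = -28)
F(K) = sqrt(1 + K)
(150 + F((5 + V)*(-5)))*R(-4, 5) = (150 + sqrt(1 + (5 - 28)*(-5)))*(-2 + 6/5) = (150 + sqrt(1 - 23*(-5)))*(-2 + 6*(1/5)) = (150 + sqrt(1 + 115))*(-2 + 6/5) = (150 + sqrt(116))*(-4/5) = (150 + 2*sqrt(29))*(-4/5) = -120 - 8*sqrt(29)/5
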